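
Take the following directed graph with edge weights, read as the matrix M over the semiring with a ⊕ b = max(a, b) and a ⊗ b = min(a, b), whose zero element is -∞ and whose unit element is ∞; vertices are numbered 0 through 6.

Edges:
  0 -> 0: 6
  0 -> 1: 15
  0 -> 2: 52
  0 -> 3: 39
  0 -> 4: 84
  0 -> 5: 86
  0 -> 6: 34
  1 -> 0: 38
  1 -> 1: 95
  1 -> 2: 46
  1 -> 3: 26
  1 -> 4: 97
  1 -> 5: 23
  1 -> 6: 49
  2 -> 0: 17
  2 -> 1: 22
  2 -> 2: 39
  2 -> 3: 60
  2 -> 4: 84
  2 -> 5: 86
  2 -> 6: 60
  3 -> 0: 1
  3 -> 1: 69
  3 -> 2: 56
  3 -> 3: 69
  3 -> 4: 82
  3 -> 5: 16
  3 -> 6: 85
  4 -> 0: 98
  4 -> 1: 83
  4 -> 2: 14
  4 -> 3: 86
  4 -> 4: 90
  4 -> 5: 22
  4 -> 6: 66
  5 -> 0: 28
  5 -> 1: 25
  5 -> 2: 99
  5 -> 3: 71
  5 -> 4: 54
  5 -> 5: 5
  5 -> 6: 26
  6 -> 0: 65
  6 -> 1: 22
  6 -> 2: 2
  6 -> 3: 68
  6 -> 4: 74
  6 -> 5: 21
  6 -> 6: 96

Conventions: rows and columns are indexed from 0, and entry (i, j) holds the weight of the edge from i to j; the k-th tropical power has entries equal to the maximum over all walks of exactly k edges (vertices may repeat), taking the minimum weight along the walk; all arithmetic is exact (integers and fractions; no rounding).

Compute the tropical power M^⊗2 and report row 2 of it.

M^⊗2:
  [84, 83, 86, 84, 84, 52, 66]
  [97, 95, 46, 86, 95, 46, 66]
  [84, 83, 86, 84, 84, 39, 66]
  [82, 82, 56, 82, 82, 56, 85]
  [90, 83, 56, 86, 90, 86, 85]
  [54, 69, 56, 69, 84, 86, 71]
  [74, 74, 56, 74, 74, 65, 96]
Answer: row 2 of M^⊗2 = [84, 83, 86, 84, 84, 39, 66]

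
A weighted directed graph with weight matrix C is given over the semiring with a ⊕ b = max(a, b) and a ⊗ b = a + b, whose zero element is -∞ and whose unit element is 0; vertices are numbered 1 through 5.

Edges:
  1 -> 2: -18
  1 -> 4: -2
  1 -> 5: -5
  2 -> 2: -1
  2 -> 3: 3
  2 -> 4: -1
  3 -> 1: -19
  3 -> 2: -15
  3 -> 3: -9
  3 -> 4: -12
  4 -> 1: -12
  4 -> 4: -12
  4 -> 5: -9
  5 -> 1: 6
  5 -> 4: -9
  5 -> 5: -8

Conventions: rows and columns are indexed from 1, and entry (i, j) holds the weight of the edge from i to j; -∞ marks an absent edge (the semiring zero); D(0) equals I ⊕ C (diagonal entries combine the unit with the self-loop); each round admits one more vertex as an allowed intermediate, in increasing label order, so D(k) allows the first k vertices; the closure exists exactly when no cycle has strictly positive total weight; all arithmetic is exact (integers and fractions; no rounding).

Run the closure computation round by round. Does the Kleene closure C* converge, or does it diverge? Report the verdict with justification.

D(0):
  [0, -18, -∞, -2, -5]
  [-∞, 0, 3, -1, -∞]
  [-19, -15, 0, -12, -∞]
  [-12, -∞, -∞, 0, -9]
  [6, -∞, -∞, -9, 0]
Detection: at round 1, diagonal entry (5, 5) turns strictly positive.
Key observation: the cycle 5->1->5 has total weight 6 + (-5), which is strictly positive.
Answer: DIVERGES — positive cycle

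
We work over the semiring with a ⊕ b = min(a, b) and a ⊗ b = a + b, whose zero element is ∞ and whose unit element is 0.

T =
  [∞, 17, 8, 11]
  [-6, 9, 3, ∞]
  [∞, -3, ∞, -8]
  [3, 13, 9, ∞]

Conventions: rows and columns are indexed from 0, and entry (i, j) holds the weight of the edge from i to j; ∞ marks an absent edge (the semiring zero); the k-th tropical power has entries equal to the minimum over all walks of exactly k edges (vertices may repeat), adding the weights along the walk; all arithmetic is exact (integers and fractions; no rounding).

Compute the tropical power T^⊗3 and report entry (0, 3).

T^⊗2:
  [11, 5, 20, 0]
  [3, 0, 2, -5]
  [-9, 5, 0, ∞]
  [7, 6, 11, 1]
T^⊗3:
  [-1, 13, 8, 12]
  [-6, -1, 3, -6]
  [-1, -3, -1, -8]
  [0, 8, 9, 3]
Key observation: the optimum is the walk 0->1->2->3, with weight 17 + 3 + (-8) = 12.
Optimal value attained by: walk 0->1->2->3.
Answer: (T^⊗3)[0][3] = 12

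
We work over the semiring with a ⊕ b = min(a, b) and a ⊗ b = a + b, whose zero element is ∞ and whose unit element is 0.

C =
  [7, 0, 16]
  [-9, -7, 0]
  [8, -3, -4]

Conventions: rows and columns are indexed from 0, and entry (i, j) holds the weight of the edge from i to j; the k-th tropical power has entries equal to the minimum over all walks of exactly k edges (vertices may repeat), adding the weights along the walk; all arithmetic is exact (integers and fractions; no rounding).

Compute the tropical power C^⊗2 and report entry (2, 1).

C^⊗2:
  [-9, -7, 0]
  [-16, -14, -7]
  [-12, -10, -8]
Key observation: the optimum is the walk 2->1->1, with weight (-3) + (-7) = -10.
Optimal value attained by: walk 2->1->1.
Answer: (C^⊗2)[2][1] = -10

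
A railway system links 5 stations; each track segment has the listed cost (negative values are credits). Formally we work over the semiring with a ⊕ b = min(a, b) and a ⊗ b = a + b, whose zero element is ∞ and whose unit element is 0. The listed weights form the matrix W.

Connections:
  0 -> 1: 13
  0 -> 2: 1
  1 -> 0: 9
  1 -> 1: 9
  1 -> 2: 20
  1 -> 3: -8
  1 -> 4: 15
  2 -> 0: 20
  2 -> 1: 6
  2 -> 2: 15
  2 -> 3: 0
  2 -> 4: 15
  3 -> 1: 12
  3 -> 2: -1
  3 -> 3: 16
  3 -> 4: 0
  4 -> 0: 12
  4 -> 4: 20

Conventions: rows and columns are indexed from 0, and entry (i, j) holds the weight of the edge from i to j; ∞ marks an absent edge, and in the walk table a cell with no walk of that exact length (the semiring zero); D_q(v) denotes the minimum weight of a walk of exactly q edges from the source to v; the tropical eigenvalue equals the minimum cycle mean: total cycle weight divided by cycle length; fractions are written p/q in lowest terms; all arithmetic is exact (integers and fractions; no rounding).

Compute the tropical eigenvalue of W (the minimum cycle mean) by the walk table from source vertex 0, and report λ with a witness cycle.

q=0: [0, ∞, ∞, ∞, ∞]
q=1: [∞, 13, 1, ∞, ∞]
q=2: [21, 7, 16, 1, 16]
q=3: [16, 13, 0, -1, 1]
q=4: [13, 6, -2, 0, -1]
q=5: [11, 4, -1, -2, 0]
Optimal cycle mean attained by: cycle 1->3->2->1, total (-8) + (-1) + 6, length 3.
Answer: λ = -1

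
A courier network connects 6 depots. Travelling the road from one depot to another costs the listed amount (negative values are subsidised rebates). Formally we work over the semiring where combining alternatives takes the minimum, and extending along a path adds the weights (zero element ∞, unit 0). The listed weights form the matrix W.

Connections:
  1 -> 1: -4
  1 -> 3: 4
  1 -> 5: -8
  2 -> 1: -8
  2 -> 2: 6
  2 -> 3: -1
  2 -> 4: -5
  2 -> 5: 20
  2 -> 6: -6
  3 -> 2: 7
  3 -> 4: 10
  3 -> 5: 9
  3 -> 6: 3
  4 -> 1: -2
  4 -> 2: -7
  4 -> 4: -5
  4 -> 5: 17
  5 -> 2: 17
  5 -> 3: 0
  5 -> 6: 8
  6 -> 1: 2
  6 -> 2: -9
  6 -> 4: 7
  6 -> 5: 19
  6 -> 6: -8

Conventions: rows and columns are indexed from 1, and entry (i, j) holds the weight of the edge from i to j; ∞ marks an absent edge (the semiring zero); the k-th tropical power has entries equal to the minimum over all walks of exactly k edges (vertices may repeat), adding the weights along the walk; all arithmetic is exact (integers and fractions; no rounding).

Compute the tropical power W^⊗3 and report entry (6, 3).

W^⊗2:
  [-8, 9, -8, 14, -12, 0]
  [-12, -15, -4, -10, -16, -14]
  [-1, -6, 6, 2, 22, -5]
  [-15, -12, -8, -12, -10, -13]
  [9, -1, 16, 10, 9, 0]
  [-17, -17, -10, -14, -6, -16]
W^⊗3:
  [-12, -9, -12, 2, -16, -8]
  [-23, -23, -16, -20, -20, -22]
  [-14, -14, -7, -11, -9, -13]
  [-20, -22, -13, -17, -23, -21]
  [-9, -9, -2, -6, 1, -8]
  [-25, -25, -18, -22, -25, -24]
Key observation: the optimum is the walk 6->6->2->3, with weight (-8) + (-9) + (-1) = -18.
Optimal value attained by: walk 6->6->2->3.
Answer: (W^⊗3)[6][3] = -18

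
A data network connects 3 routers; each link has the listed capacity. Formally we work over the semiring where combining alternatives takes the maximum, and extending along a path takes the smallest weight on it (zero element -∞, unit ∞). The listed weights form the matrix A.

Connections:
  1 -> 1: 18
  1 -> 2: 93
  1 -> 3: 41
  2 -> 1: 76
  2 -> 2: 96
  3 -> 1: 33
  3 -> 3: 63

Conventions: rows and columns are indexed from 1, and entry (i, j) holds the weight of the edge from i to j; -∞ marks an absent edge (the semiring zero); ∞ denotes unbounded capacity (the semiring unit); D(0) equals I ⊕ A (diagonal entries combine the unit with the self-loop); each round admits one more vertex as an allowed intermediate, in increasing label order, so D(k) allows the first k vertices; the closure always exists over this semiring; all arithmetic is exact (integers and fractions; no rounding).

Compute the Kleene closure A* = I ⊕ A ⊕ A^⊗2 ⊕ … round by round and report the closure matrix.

D(0):
  [∞, 93, 41]
  [76, ∞, -∞]
  [33, -∞, ∞]
D(1):
  [∞, 93, 41]
  [76, ∞, 41]
  [33, 33, ∞]
D(2):
  [∞, 93, 41]
  [76, ∞, 41]
  [33, 33, ∞]
D(3):
  [∞, 93, 41]
  [76, ∞, 41]
  [33, 33, ∞]
Answer: A* = [[∞, 93, 41], [76, ∞, 41], [33, 33, ∞]]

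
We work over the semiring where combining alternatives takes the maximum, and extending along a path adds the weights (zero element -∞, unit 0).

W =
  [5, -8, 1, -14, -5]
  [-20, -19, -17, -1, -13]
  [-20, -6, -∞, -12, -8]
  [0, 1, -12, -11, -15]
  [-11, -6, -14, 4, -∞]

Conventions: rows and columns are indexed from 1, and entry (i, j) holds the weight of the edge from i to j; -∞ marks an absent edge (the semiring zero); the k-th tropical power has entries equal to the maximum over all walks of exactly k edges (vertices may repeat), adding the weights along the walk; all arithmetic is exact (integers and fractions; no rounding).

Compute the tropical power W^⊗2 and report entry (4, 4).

W^⊗2:
  [10, -3, 6, -1, 0]
  [-1, 0, -13, -9, -16]
  [-12, -11, -19, -4, -19]
  [5, -8, 1, 0, -5]
  [4, 5, -8, -7, -11]
Key observation: the optimum is the walk 4->2->4, with weight 1 + (-1) = 0.
Optimal value attained by: walk 4->2->4.
Answer: (W^⊗2)[4][4] = 0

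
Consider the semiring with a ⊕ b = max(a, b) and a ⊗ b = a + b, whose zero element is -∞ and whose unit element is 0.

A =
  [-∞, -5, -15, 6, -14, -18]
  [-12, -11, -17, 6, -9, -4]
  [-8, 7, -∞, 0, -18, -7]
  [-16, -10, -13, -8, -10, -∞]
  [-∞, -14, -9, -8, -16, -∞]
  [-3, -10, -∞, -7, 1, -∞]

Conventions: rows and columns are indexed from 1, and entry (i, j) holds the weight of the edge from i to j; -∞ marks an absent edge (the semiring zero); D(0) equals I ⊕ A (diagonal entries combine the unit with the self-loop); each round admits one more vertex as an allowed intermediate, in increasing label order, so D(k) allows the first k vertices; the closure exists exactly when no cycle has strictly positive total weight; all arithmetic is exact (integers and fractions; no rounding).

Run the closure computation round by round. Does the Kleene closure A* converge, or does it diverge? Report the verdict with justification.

D(0):
  [0, -5, -15, 6, -14, -18]
  [-12, 0, -17, 6, -9, -4]
  [-8, 7, 0, 0, -18, -7]
  [-16, -10, -13, 0, -10, -∞]
  [-∞, -14, -9, -8, 0, -∞]
  [-3, -10, -∞, -7, 1, 0]
D(1):
  [0, -5, -15, 6, -14, -18]
  [-12, 0, -17, 6, -9, -4]
  [-8, 7, 0, 0, -18, -7]
  [-16, -10, -13, 0, -10, -34]
  [-∞, -14, -9, -8, 0, -∞]
  [-3, -8, -18, 3, 1, 0]
D(2):
  [0, -5, -15, 6, -14, -9]
  [-12, 0, -17, 6, -9, -4]
  [-5, 7, 0, 13, -2, 3]
  [-16, -10, -13, 0, -10, -14]
  [-26, -14, -9, -8, 0, -18]
  [-3, -8, -18, 3, 1, 0]
D(3):
  [0, -5, -15, 6, -14, -9]
  [-12, 0, -17, 6, -9, -4]
  [-5, 7, 0, 13, -2, 3]
  [-16, -6, -13, 0, -10, -10]
  [-14, -2, -9, 4, 0, -6]
  [-3, -8, -18, 3, 1, 0]
D(4):
  [0, 0, -7, 6, -4, -4]
  [-10, 0, -7, 6, -4, -4]
  [-3, 7, 0, 13, 3, 3]
  [-16, -6, -13, 0, -10, -10]
  [-12, -2, -9, 4, 0, -6]
  [-3, -3, -10, 3, 1, 0]
D(5):
  [0, 0, -7, 6, -4, -4]
  [-10, 0, -7, 6, -4, -4]
  [-3, 7, 0, 13, 3, 3]
  [-16, -6, -13, 0, -10, -10]
  [-12, -2, -9, 4, 0, -6]
  [-3, -1, -8, 5, 1, 0]
D(6):
  [0, 0, -7, 6, -3, -4]
  [-7, 0, -7, 6, -3, -4]
  [0, 7, 0, 13, 4, 3]
  [-13, -6, -13, 0, -9, -10]
  [-9, -2, -9, 4, 0, -6]
  [-3, -1, -8, 5, 1, 0]
Key observation: every diagonal entry stays at the unit through all rounds, so no improving cycle exists.
Answer: CONVERGES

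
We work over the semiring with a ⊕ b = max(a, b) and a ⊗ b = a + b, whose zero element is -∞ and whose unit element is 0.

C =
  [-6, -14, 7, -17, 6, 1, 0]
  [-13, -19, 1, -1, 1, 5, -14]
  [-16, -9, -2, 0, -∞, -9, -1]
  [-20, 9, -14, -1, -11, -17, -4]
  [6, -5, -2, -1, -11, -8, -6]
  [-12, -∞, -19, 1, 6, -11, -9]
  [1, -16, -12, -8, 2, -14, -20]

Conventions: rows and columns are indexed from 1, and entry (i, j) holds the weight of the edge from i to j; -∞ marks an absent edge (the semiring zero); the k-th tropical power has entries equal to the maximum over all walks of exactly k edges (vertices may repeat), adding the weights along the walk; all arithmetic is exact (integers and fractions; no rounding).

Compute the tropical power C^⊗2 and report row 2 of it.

C^⊗2:
  [12, 1, 5, 7, 7, -2, 6]
  [7, 8, -1, 6, 11, -6, 0]
  [0, 9, -4, -1, 1, -4, -3]
  [-3, 8, 10, 8, 10, 14, -5]
  [0, 8, 13, -2, 12, 7, 6]
  [12, 10, 4, 5, -5, -2, 0]
  [8, 1, 8, 1, 7, 2, 1]
Answer: row 2 of C^⊗2 = [7, 8, -1, 6, 11, -6, 0]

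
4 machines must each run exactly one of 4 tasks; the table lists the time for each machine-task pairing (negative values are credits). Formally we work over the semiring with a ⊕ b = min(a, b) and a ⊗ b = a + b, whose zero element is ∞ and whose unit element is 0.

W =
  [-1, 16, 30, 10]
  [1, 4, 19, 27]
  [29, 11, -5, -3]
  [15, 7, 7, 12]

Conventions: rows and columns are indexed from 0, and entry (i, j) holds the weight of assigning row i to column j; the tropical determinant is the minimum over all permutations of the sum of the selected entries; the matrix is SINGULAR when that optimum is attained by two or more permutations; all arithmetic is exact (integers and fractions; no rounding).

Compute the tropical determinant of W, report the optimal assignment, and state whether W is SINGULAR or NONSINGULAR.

σ = (0, 1, 2, 3): (-1) + 4 + (-5) + 12 = 10
σ = (0, 1, 3, 2): (-1) + 4 + (-3) + 7 = 7
σ = (0, 2, 1, 3): (-1) + 19 + 11 + 12 = 41
σ = (0, 2, 3, 1): (-1) + 19 + (-3) + 7 = 22
σ = (0, 3, 1, 2): (-1) + 27 + 11 + 7 = 44
σ = (0, 3, 2, 1): (-1) + 27 + (-5) + 7 = 28
σ = (1, 0, 2, 3): 16 + 1 + (-5) + 12 = 24
σ = (1, 0, 3, 2): 16 + 1 + (-3) + 7 = 21
σ = (1, 2, 0, 3): 16 + 19 + 29 + 12 = 76
σ = (1, 2, 3, 0): 16 + 19 + (-3) + 15 = 47
σ = (1, 3, 0, 2): 16 + 27 + 29 + 7 = 79
σ = (1, 3, 2, 0): 16 + 27 + (-5) + 15 = 53
σ = (2, 0, 1, 3): 30 + 1 + 11 + 12 = 54
σ = (2, 0, 3, 1): 30 + 1 + (-3) + 7 = 35
σ = (2, 1, 0, 3): 30 + 4 + 29 + 12 = 75
σ = (2, 1, 3, 0): 30 + 4 + (-3) + 15 = 46
σ = (2, 3, 0, 1): 30 + 27 + 29 + 7 = 93
σ = (2, 3, 1, 0): 30 + 27 + 11 + 15 = 83
σ = (3, 0, 1, 2): 10 + 1 + 11 + 7 = 29
σ = (3, 0, 2, 1): 10 + 1 + (-5) + 7 = 13
σ = (3, 1, 0, 2): 10 + 4 + 29 + 7 = 50
σ = (3, 1, 2, 0): 10 + 4 + (-5) + 15 = 24
σ = (3, 2, 0, 1): 10 + 19 + 29 + 7 = 65
σ = (3, 2, 1, 0): 10 + 19 + 11 + 15 = 55
Optimal value attained by: σ = (0, 1, 3, 2).
Answer: det⊕(W) = 7; verdict: NONSINGULAR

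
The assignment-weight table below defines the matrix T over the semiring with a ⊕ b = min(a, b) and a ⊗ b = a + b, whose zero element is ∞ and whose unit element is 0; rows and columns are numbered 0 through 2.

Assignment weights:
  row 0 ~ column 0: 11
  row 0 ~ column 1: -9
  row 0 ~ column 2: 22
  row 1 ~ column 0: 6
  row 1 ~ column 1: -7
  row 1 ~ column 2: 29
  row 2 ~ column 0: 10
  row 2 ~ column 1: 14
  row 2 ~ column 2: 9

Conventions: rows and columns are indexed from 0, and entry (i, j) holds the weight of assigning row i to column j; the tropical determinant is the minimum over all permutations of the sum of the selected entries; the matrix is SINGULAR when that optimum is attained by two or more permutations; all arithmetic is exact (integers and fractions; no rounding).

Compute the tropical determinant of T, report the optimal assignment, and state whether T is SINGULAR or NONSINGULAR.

σ = (0, 1, 2): 11 + (-7) + 9 = 13
σ = (0, 2, 1): 11 + 29 + 14 = 54
σ = (1, 0, 2): (-9) + 6 + 9 = 6
σ = (1, 2, 0): (-9) + 29 + 10 = 30
σ = (2, 0, 1): 22 + 6 + 14 = 42
σ = (2, 1, 0): 22 + (-7) + 10 = 25
Optimal value attained by: σ = (1, 0, 2).
Answer: det⊕(T) = 6; verdict: NONSINGULAR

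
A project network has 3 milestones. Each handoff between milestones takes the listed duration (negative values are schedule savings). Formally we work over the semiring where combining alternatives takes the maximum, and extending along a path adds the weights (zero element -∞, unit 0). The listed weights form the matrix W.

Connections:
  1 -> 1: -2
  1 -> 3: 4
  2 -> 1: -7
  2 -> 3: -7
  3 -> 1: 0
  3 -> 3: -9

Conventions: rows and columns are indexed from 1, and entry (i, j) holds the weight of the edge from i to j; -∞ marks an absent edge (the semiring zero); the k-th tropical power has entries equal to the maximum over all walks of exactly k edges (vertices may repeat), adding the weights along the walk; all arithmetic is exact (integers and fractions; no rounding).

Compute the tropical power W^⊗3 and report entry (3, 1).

W^⊗2:
  [4, -∞, 2]
  [-7, -∞, -3]
  [-2, -∞, 4]
W^⊗3:
  [2, -∞, 8]
  [-3, -∞, -3]
  [4, -∞, 2]
Key observation: the optimum is the walk 3->1->3->1, with weight 0 + 4 + 0 = 4.
Optimal value attained by: walk 3->1->3->1.
Answer: (W^⊗3)[3][1] = 4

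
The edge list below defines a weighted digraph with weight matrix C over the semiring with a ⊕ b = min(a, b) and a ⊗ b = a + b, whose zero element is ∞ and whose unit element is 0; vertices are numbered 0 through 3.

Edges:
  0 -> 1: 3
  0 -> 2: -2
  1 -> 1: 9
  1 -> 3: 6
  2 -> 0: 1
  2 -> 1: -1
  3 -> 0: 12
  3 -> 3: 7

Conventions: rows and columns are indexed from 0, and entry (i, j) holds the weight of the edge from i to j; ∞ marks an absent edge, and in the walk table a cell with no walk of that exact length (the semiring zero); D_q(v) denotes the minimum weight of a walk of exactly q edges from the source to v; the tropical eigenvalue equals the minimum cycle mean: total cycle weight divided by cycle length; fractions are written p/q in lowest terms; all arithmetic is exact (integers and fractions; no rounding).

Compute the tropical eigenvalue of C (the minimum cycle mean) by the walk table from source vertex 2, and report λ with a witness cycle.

q=0: [∞, ∞, 0, ∞]
q=1: [1, -1, ∞, ∞]
q=2: [∞, 4, -1, 5]
q=3: [0, -2, ∞, 10]
q=4: [22, 3, -2, 4]
Optimal cycle mean attained by: cycle 0->2->0, total (-2) + 1, length 2.
Answer: λ = -1/2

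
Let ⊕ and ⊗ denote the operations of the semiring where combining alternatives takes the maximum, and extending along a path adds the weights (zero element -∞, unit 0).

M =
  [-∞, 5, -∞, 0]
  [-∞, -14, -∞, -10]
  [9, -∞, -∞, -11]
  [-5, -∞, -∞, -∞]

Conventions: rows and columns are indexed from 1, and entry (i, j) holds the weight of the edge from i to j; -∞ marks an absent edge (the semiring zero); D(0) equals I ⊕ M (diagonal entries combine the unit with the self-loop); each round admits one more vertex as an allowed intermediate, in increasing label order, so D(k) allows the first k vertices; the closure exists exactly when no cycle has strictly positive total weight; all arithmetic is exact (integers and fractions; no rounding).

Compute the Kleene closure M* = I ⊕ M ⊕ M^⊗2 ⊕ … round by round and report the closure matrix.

D(0):
  [0, 5, -∞, 0]
  [-∞, 0, -∞, -10]
  [9, -∞, 0, -11]
  [-5, -∞, -∞, 0]
D(1):
  [0, 5, -∞, 0]
  [-∞, 0, -∞, -10]
  [9, 14, 0, 9]
  [-5, 0, -∞, 0]
D(2):
  [0, 5, -∞, 0]
  [-∞, 0, -∞, -10]
  [9, 14, 0, 9]
  [-5, 0, -∞, 0]
D(3):
  [0, 5, -∞, 0]
  [-∞, 0, -∞, -10]
  [9, 14, 0, 9]
  [-5, 0, -∞, 0]
D(4):
  [0, 5, -∞, 0]
  [-15, 0, -∞, -10]
  [9, 14, 0, 9]
  [-5, 0, -∞, 0]
Answer: M* = [[0, 5, -∞, 0], [-15, 0, -∞, -10], [9, 14, 0, 9], [-5, 0, -∞, 0]]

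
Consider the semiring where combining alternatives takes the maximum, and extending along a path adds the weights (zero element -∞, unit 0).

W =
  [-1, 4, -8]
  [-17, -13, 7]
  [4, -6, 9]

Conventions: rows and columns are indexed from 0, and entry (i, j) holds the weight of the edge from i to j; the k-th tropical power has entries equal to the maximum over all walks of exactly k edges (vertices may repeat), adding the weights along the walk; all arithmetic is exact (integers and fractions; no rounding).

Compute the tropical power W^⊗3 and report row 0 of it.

W^⊗2:
  [-2, 3, 11]
  [11, 1, 16]
  [13, 8, 18]
W^⊗3:
  [15, 5, 20]
  [20, 15, 25]
  [22, 17, 27]
Answer: row 0 of W^⊗3 = [15, 5, 20]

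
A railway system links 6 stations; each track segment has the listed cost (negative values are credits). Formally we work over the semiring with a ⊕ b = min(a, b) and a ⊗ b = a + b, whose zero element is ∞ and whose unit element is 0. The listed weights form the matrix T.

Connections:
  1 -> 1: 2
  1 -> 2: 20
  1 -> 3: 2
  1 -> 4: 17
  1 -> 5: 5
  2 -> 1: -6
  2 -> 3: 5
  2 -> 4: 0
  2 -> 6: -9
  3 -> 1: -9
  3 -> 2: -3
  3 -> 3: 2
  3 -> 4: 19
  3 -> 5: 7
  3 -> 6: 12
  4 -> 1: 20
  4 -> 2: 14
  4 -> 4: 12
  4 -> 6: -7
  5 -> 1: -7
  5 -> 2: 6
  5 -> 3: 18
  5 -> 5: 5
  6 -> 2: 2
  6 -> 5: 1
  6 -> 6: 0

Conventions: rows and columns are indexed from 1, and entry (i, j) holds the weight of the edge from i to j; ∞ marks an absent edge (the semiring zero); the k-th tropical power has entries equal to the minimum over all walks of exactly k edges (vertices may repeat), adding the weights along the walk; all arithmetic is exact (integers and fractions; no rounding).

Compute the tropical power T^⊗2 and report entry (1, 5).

T^⊗2:
  [-7, -1, 4, 19, 7, 10]
  [-4, -7, -4, 11, -8, -9]
  [-9, -1, -7, -3, -4, -12]
  [8, -5, 19, 14, -6, -7]
  [-5, 11, -5, 6, -2, -3]
  [-6, 2, 7, 2, 1, -7]
Key observation: the optimum is the walk 1->1->5, with weight 2 + 5 = 7.
Optimal value attained by: walk 1->1->5.
Answer: (T^⊗2)[1][5] = 7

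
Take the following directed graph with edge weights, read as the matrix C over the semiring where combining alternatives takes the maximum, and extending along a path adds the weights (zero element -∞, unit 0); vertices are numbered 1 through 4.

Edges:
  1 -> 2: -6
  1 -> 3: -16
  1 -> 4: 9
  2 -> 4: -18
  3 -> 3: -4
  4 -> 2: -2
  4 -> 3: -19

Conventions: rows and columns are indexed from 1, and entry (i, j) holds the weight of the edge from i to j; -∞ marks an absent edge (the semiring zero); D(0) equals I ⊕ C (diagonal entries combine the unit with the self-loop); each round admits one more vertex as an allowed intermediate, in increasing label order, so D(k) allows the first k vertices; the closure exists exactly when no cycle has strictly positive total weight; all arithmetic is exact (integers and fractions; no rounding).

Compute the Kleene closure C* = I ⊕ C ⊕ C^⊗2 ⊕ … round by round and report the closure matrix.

D(0):
  [0, -6, -16, 9]
  [-∞, 0, -∞, -18]
  [-∞, -∞, 0, -∞]
  [-∞, -2, -19, 0]
D(1):
  [0, -6, -16, 9]
  [-∞, 0, -∞, -18]
  [-∞, -∞, 0, -∞]
  [-∞, -2, -19, 0]
D(2):
  [0, -6, -16, 9]
  [-∞, 0, -∞, -18]
  [-∞, -∞, 0, -∞]
  [-∞, -2, -19, 0]
D(3):
  [0, -6, -16, 9]
  [-∞, 0, -∞, -18]
  [-∞, -∞, 0, -∞]
  [-∞, -2, -19, 0]
D(4):
  [0, 7, -10, 9]
  [-∞, 0, -37, -18]
  [-∞, -∞, 0, -∞]
  [-∞, -2, -19, 0]
Answer: C* = [[0, 7, -10, 9], [-∞, 0, -37, -18], [-∞, -∞, 0, -∞], [-∞, -2, -19, 0]]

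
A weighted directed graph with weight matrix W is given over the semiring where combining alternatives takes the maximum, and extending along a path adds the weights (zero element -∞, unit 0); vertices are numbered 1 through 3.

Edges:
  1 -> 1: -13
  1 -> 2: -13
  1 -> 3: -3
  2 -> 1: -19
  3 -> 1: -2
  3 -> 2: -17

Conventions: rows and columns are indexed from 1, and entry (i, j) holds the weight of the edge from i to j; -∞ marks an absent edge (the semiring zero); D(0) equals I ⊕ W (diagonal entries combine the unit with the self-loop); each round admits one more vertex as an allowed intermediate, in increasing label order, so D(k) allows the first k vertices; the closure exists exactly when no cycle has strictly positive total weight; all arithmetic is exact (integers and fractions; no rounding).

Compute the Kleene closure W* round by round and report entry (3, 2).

D(0):
  [0, -13, -3]
  [-19, 0, -∞]
  [-2, -17, 0]
D(1):
  [0, -13, -3]
  [-19, 0, -22]
  [-2, -15, 0]
D(2):
  [0, -13, -3]
  [-19, 0, -22]
  [-2, -15, 0]
D(3):
  [0, -13, -3]
  [-19, 0, -22]
  [-2, -15, 0]
Answer: W*[3][2] = -15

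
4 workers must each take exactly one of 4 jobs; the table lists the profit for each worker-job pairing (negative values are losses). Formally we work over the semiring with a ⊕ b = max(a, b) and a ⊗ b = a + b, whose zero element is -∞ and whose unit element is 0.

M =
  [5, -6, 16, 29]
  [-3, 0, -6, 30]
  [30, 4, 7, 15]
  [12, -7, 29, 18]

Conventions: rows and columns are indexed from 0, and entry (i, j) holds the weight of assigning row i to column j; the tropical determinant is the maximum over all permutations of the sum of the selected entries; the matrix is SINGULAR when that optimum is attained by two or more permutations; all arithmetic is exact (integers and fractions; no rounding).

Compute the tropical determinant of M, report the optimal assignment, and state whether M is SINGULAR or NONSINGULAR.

σ = (0, 1, 2, 3): 5 + 0 + 7 + 18 = 30
σ = (0, 1, 3, 2): 5 + 0 + 15 + 29 = 49
σ = (0, 2, 1, 3): 5 + (-6) + 4 + 18 = 21
σ = (0, 2, 3, 1): 5 + (-6) + 15 + (-7) = 7
σ = (0, 3, 1, 2): 5 + 30 + 4 + 29 = 68
σ = (0, 3, 2, 1): 5 + 30 + 7 + (-7) = 35
σ = (1, 0, 2, 3): (-6) + (-3) + 7 + 18 = 16
σ = (1, 0, 3, 2): (-6) + (-3) + 15 + 29 = 35
σ = (1, 2, 0, 3): (-6) + (-6) + 30 + 18 = 36
σ = (1, 2, 3, 0): (-6) + (-6) + 15 + 12 = 15
σ = (1, 3, 0, 2): (-6) + 30 + 30 + 29 = 83
σ = (1, 3, 2, 0): (-6) + 30 + 7 + 12 = 43
σ = (2, 0, 1, 3): 16 + (-3) + 4 + 18 = 35
σ = (2, 0, 3, 1): 16 + (-3) + 15 + (-7) = 21
σ = (2, 1, 0, 3): 16 + 0 + 30 + 18 = 64
σ = (2, 1, 3, 0): 16 + 0 + 15 + 12 = 43
σ = (2, 3, 0, 1): 16 + 30 + 30 + (-7) = 69
σ = (2, 3, 1, 0): 16 + 30 + 4 + 12 = 62
σ = (3, 0, 1, 2): 29 + (-3) + 4 + 29 = 59
σ = (3, 0, 2, 1): 29 + (-3) + 7 + (-7) = 26
σ = (3, 1, 0, 2): 29 + 0 + 30 + 29 = 88
σ = (3, 1, 2, 0): 29 + 0 + 7 + 12 = 48
σ = (3, 2, 0, 1): 29 + (-6) + 30 + (-7) = 46
σ = (3, 2, 1, 0): 29 + (-6) + 4 + 12 = 39
Optimal value attained by: σ = (3, 1, 0, 2).
Answer: det⊕(M) = 88; verdict: NONSINGULAR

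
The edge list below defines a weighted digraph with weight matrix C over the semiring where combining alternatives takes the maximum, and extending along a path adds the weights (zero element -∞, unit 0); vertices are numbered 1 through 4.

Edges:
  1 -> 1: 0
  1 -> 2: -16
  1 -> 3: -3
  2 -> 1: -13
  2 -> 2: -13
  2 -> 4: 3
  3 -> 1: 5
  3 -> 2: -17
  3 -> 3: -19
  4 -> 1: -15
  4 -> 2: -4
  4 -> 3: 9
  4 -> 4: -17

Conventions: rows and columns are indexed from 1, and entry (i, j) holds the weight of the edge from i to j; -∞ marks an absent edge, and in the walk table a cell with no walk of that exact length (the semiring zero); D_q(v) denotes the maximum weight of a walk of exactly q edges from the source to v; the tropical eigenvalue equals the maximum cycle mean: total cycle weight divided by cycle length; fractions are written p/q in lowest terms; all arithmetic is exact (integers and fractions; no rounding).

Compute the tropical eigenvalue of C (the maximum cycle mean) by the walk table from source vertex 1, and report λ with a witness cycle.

q=0: [0, -∞, -∞, -∞]
q=1: [0, -16, -3, -∞]
q=2: [2, -16, -3, -13]
q=3: [2, -14, -1, -13]
q=4: [4, -14, -1, -11]
Optimal cycle mean attained by: cycle 1->3->1, total (-3) + 5, length 2.
Answer: λ = 1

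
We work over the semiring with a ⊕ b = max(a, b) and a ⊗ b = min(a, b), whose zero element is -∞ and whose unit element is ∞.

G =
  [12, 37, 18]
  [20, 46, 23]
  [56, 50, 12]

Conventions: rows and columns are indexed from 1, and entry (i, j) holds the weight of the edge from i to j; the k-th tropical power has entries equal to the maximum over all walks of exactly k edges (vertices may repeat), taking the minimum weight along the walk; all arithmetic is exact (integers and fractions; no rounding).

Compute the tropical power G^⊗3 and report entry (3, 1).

G^⊗2:
  [20, 37, 23]
  [23, 46, 23]
  [20, 46, 23]
G^⊗3:
  [23, 37, 23]
  [23, 46, 23]
  [23, 46, 23]
Key observation: the optimum is the walk 3->2->3->1, with weight 50 min 23 min 56 = 23.
Optimal value attained by: walk 3->2->3->1.
Answer: (G^⊗3)[3][1] = 23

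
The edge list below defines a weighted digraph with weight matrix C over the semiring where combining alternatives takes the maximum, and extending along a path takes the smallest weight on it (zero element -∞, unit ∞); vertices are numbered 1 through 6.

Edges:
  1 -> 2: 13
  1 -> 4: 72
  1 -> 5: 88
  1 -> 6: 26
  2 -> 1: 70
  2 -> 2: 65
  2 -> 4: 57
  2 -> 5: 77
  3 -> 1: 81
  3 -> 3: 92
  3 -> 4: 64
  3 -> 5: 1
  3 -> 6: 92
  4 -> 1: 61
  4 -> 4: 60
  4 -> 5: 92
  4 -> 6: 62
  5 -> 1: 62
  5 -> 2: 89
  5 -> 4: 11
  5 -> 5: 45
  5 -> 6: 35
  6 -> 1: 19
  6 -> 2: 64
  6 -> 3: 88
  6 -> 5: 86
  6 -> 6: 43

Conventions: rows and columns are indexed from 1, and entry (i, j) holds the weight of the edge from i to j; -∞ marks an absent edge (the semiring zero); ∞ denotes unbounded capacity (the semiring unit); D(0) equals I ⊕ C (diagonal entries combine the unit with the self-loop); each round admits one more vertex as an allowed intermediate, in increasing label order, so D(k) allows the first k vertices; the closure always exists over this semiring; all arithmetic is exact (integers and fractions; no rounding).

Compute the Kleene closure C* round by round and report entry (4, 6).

D(0):
  [∞, 13, -∞, 72, 88, 26]
  [70, ∞, -∞, 57, 77, -∞]
  [81, -∞, ∞, 64, 1, 92]
  [61, -∞, -∞, ∞, 92, 62]
  [62, 89, -∞, 11, ∞, 35]
  [19, 64, 88, -∞, 86, ∞]
D(1):
  [∞, 13, -∞, 72, 88, 26]
  [70, ∞, -∞, 70, 77, 26]
  [81, 13, ∞, 72, 81, 92]
  [61, 13, -∞, ∞, 92, 62]
  [62, 89, -∞, 62, ∞, 35]
  [19, 64, 88, 19, 86, ∞]
D(2):
  [∞, 13, -∞, 72, 88, 26]
  [70, ∞, -∞, 70, 77, 26]
  [81, 13, ∞, 72, 81, 92]
  [61, 13, -∞, ∞, 92, 62]
  [70, 89, -∞, 70, ∞, 35]
  [64, 64, 88, 64, 86, ∞]
D(3):
  [∞, 13, -∞, 72, 88, 26]
  [70, ∞, -∞, 70, 77, 26]
  [81, 13, ∞, 72, 81, 92]
  [61, 13, -∞, ∞, 92, 62]
  [70, 89, -∞, 70, ∞, 35]
  [81, 64, 88, 72, 86, ∞]
D(4):
  [∞, 13, -∞, 72, 88, 62]
  [70, ∞, -∞, 70, 77, 62]
  [81, 13, ∞, 72, 81, 92]
  [61, 13, -∞, ∞, 92, 62]
  [70, 89, -∞, 70, ∞, 62]
  [81, 64, 88, 72, 86, ∞]
D(5):
  [∞, 88, -∞, 72, 88, 62]
  [70, ∞, -∞, 70, 77, 62]
  [81, 81, ∞, 72, 81, 92]
  [70, 89, -∞, ∞, 92, 62]
  [70, 89, -∞, 70, ∞, 62]
  [81, 86, 88, 72, 86, ∞]
D(6):
  [∞, 88, 62, 72, 88, 62]
  [70, ∞, 62, 70, 77, 62]
  [81, 86, ∞, 72, 86, 92]
  [70, 89, 62, ∞, 92, 62]
  [70, 89, 62, 70, ∞, 62]
  [81, 86, 88, 72, 86, ∞]
Answer: C*[4][6] = 62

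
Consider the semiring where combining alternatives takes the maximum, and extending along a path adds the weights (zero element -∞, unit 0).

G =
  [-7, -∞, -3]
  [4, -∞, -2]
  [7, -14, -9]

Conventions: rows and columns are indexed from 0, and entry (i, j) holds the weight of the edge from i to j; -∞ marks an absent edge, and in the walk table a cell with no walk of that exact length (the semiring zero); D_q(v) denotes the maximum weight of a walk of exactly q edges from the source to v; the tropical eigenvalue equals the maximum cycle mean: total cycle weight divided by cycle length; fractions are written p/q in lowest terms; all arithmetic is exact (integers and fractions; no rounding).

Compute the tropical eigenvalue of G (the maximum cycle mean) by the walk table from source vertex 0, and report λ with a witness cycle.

q=0: [0, -∞, -∞]
q=1: [-7, -∞, -3]
q=2: [4, -17, -10]
q=3: [-3, -24, 1]
Optimal cycle mean attained by: cycle 0->2->0, total (-3) + 7, length 2.
Answer: λ = 2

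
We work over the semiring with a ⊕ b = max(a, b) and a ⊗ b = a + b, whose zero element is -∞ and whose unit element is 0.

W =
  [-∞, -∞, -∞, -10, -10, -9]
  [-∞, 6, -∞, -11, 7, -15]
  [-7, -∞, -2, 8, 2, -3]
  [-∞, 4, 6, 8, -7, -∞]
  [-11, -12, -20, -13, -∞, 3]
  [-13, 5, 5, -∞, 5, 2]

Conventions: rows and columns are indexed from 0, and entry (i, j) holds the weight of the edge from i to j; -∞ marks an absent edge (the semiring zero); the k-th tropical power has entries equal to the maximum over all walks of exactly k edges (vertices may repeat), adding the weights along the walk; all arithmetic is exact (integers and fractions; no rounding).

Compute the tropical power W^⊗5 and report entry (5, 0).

W^⊗2:
  [-21, -4, -4, -2, -4, -7]
  [-4, 12, -5, -3, 13, 10]
  [-9, 12, 14, 16, 2, 5]
  [-1, 12, 14, 16, 11, 3]
  [-10, 8, 8, -5, 8, 5]
  [-2, 11, 7, 13, 12, 8]
W^⊗3:
  [-11, 2, 4, 6, 3, -1]
  [2, 18, 15, 5, 19, 16]
  [7, 20, 22, 24, 19, 11]
  [7, 20, 22, 24, 19, 14]
  [1, 14, 10, 16, 15, 11]
  [1, 17, 19, 21, 18, 15]
W^⊗4:
  [-3, 10, 12, 14, 9, 6]
  [8, 24, 21, 23, 25, 22]
  [15, 28, 30, 32, 27, 22]
  [15, 28, 30, 32, 27, 22]
  [4, 20, 22, 24, 21, 18]
  [12, 25, 27, 29, 24, 21]
W^⊗5:
  [5, 18, 20, 22, 17, 12]
  [14, 30, 29, 31, 31, 28]
  [23, 36, 38, 40, 35, 30]
  [23, 36, 38, 40, 35, 30]
  [15, 28, 30, 32, 27, 24]
  [20, 33, 35, 37, 32, 27]
Key observation: the optimum is the walk 5->2->3->3->2->0, with weight 5 + 8 + 8 + 6 + (-7) = 20.
Optimal value attained by: walk 5->2->3->3->2->0.
Answer: (W^⊗5)[5][0] = 20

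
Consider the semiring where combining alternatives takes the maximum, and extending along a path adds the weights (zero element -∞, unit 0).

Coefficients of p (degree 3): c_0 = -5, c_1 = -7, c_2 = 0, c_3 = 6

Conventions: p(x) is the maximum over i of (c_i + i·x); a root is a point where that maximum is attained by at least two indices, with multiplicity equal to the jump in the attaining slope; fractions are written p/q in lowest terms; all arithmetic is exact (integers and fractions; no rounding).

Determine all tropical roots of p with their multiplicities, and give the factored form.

hull edge (i=0, c=-5) to (i=3, c=6): slope 11/3, span 3
Factored form: p(x) = 6 ⊗ (x ⊕ (-11/3)) ⊗ (x ⊕ (-11/3)) ⊗ (x ⊕ (-11/3))
Answer: roots = -11/3 (mult 3)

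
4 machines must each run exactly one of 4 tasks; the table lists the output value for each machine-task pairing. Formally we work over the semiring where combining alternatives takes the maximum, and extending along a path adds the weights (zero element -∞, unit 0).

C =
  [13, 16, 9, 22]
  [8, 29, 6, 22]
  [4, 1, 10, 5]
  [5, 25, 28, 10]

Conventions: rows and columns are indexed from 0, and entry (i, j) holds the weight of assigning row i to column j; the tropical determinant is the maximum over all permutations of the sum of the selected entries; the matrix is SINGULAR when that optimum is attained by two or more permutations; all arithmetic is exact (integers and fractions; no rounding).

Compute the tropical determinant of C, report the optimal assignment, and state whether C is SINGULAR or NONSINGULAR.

σ = (0, 1, 2, 3): 13 + 29 + 10 + 10 = 62
σ = (0, 1, 3, 2): 13 + 29 + 5 + 28 = 75
σ = (0, 2, 1, 3): 13 + 6 + 1 + 10 = 30
σ = (0, 2, 3, 1): 13 + 6 + 5 + 25 = 49
σ = (0, 3, 1, 2): 13 + 22 + 1 + 28 = 64
σ = (0, 3, 2, 1): 13 + 22 + 10 + 25 = 70
σ = (1, 0, 2, 3): 16 + 8 + 10 + 10 = 44
σ = (1, 0, 3, 2): 16 + 8 + 5 + 28 = 57
σ = (1, 2, 0, 3): 16 + 6 + 4 + 10 = 36
σ = (1, 2, 3, 0): 16 + 6 + 5 + 5 = 32
σ = (1, 3, 0, 2): 16 + 22 + 4 + 28 = 70
σ = (1, 3, 2, 0): 16 + 22 + 10 + 5 = 53
σ = (2, 0, 1, 3): 9 + 8 + 1 + 10 = 28
σ = (2, 0, 3, 1): 9 + 8 + 5 + 25 = 47
σ = (2, 1, 0, 3): 9 + 29 + 4 + 10 = 52
σ = (2, 1, 3, 0): 9 + 29 + 5 + 5 = 48
σ = (2, 3, 0, 1): 9 + 22 + 4 + 25 = 60
σ = (2, 3, 1, 0): 9 + 22 + 1 + 5 = 37
σ = (3, 0, 1, 2): 22 + 8 + 1 + 28 = 59
σ = (3, 0, 2, 1): 22 + 8 + 10 + 25 = 65
σ = (3, 1, 0, 2): 22 + 29 + 4 + 28 = 83
σ = (3, 1, 2, 0): 22 + 29 + 10 + 5 = 66
σ = (3, 2, 0, 1): 22 + 6 + 4 + 25 = 57
σ = (3, 2, 1, 0): 22 + 6 + 1 + 5 = 34
Optimal value attained by: σ = (3, 1, 0, 2).
Answer: det⊕(C) = 83; verdict: NONSINGULAR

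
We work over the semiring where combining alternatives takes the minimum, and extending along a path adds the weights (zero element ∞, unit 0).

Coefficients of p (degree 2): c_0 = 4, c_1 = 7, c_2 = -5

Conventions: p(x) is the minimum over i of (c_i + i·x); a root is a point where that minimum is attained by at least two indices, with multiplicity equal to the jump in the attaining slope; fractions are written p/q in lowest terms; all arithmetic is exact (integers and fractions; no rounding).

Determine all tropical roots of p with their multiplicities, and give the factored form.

hull edge (i=0, c=4) to (i=2, c=-5): slope -9/2, span 2
Factored form: p(x) = -5 ⊗ (x ⊕ 9/2) ⊗ (x ⊕ 9/2)
Answer: roots = 9/2 (mult 2)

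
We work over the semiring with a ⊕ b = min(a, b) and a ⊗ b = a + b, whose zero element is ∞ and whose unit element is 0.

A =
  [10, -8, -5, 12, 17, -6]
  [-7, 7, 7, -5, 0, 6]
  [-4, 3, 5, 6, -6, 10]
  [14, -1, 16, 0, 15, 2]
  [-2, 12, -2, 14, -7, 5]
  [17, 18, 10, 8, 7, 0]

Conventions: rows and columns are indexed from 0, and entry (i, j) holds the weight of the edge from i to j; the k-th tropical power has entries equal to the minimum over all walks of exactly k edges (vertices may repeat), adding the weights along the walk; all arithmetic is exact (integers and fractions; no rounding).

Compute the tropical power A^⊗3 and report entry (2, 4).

A^⊗2:
  [-15, -2, -1, -13, -11, -6]
  [-2, -15, -12, -5, -7, -13]
  [-8, -12, -9, -2, -13, -10]
  [-8, -1, 6, -6, -1, 2]
  [-9, -10, -9, 4, -14, -8]
  [5, 7, 5, 8, 0, 0]
A^⊗3:
  [-13, -23, -20, -13, -18, -21]
  [-22, -10, -9, -20, -18, -13]
  [-19, -16, -15, -17, -20, -14]
  [-8, -16, -13, -6, -8, -14]
  [-17, -17, -16, -15, -21, -15]
  [-2, -3, -2, 2, -7, -1]
Key observation: the optimum is the walk 2->4->4->4, with weight (-6) + (-7) + (-7) = -20.
Optimal value attained by: walk 2->4->4->4.
Answer: (A^⊗3)[2][4] = -20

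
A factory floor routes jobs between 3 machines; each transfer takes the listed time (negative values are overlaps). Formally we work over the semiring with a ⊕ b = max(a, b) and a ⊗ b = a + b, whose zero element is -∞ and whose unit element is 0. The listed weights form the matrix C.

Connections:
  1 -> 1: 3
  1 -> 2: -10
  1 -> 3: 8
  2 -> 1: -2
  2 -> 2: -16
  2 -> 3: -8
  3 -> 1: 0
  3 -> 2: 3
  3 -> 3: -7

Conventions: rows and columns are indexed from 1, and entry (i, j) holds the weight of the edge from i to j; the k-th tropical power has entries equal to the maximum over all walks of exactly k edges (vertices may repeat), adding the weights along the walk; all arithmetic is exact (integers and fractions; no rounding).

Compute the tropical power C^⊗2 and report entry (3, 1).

C^⊗2:
  [8, 11, 11]
  [1, -5, 6]
  [3, -4, 8]
Key observation: the optimum is the walk 3->1->1, with weight 0 + 3 = 3.
Optimal value attained by: walk 3->1->1.
Answer: (C^⊗2)[3][1] = 3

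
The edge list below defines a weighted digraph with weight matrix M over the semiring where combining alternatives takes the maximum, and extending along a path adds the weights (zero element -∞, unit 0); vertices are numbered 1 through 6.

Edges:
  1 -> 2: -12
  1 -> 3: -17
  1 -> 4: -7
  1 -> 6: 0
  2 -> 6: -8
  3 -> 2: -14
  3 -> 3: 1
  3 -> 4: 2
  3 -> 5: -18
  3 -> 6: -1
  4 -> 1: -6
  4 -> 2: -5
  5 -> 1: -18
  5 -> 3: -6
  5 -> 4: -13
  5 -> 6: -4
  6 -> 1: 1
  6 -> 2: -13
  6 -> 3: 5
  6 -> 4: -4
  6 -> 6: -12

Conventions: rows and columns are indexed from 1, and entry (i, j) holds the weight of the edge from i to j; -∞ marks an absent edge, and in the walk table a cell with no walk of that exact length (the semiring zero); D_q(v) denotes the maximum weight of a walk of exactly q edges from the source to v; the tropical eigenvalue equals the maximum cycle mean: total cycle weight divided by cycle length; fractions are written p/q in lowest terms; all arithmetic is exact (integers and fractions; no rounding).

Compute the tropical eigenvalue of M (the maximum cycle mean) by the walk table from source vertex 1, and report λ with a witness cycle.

q=0: [0, -∞, -∞, -∞, -∞, -∞]
q=1: [-∞, -12, -17, -7, -∞, 0]
q=2: [1, -12, 5, -4, -35, -12]
q=3: [-10, -9, 6, 7, -13, 4]
q=4: [5, 2, 9, 8, -12, 5]
q=5: [6, 3, 10, 11, -9, 8]
q=6: [9, 6, 13, 12, -8, 9]
Optimal cycle mean attained by: cycle 3->6->3, total (-1) + 5, length 2.
Answer: λ = 2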